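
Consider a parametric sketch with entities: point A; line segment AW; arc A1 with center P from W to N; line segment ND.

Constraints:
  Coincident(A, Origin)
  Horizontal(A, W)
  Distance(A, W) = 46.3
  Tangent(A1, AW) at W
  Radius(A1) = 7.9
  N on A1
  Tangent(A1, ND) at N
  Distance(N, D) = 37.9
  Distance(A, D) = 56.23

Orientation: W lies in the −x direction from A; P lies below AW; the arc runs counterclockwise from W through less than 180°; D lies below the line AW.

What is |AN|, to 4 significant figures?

54.44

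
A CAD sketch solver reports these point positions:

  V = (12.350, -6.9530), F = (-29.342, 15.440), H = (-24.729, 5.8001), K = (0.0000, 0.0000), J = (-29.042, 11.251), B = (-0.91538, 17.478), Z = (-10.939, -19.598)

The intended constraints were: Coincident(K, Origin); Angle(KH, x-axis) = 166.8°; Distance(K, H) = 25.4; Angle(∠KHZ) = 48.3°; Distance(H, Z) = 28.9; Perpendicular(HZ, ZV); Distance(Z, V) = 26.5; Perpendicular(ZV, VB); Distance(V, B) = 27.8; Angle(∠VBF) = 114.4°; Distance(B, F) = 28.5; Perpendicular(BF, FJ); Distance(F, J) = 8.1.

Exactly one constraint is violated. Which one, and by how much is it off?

Distance(F, J) = 8.1 — off by 3.90.

K = (0.00, 0.00) ✓; KH at 166.8° ✓; |KH| = 25.40 ✓; ∠KHZ = 48.30° ✓; |HZ| = 28.90 ✓; ∠(HZ, ZV) = 90.00° ✓; |ZV| = 26.50 ✓; ∠(ZV, VB) = 90.00° ✓; |VB| = 27.80 ✓; ∠VBF = 114.4° ✓; |BF| = 28.50 ✓; ∠(BF, FJ) = 90.00° ✓; |FJ| = 4.200 ✗.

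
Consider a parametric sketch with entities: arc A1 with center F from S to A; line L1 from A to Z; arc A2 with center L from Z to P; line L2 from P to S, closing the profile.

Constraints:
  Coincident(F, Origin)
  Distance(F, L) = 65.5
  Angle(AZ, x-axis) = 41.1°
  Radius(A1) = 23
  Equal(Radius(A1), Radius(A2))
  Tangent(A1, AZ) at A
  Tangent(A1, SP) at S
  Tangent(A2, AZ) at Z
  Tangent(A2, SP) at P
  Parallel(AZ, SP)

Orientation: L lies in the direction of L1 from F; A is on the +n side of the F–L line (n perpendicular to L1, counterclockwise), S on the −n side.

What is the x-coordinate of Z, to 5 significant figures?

34.239

Tangency of A1 to both parallel lines with radius 23.0 puts A and S at F ± 23.0·n: A = (-15.120, 17.332), S = (15.120, -17.332). Equal radii place Z and P the same way about L: Z = L + 23.0·n = (34.239, 60.390), P = L − 23.0·n = (64.478, 25.726). So Z.x = 34.239.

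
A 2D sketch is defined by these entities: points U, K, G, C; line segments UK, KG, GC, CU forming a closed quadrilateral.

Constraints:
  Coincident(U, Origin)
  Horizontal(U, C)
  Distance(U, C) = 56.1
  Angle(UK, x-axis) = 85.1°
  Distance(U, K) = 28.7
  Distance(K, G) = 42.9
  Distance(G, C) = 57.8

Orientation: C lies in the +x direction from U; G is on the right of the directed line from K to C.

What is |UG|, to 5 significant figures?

14.240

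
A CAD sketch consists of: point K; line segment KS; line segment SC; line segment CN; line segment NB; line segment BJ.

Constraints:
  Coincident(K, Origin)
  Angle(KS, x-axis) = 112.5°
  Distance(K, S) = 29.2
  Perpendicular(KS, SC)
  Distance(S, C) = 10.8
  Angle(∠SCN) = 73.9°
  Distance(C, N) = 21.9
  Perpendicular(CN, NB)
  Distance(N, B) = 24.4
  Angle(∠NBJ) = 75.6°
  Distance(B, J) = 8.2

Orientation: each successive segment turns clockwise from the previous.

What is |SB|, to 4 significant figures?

23.54

K is at the origin; KS runs at 112.5° with length 29.2, so S = (-11.17, 26.98). KS ⟂ SC, so SC runs at 22.50°; with |SC| = 10.8, C = (-1.196, 31.11). ∠SCN = 73.9° gives CN at -83.60° from the x-axis; with |CN| = 21.9, N = (1.245, 9.347). The perpendicularity gives NB at right angles to CN, so NB runs at -173.6°; with |NB| = 24.4, B = (-23.00, 6.627). Then |SB| = |B − S| = 23.54.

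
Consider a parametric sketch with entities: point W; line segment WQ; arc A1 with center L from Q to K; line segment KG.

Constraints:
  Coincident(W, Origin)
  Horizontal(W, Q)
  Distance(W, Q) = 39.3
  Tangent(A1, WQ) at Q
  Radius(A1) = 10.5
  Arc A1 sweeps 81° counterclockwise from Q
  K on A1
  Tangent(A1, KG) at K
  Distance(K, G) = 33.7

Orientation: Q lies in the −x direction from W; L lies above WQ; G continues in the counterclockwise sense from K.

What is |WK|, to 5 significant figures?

30.255

W is at the origin; WQ is horizontal with |WQ| = 39.3 and Q on the −x side, so Q = (-39.300, 0.0000). A1 meets WQ tangentially, so LQ is at right angles to WQ, so L = Q + (0, 10.5) = (-39.300, 10.500). On A1, Q sits at bearing -90° from L; an 81° counterclockwise sweep puts K at bearing -9°, so K = L + 10.5·(cos -9°, sin -9°) = (-28.929, 8.8574). Then |WK| = |K − W| = 30.255.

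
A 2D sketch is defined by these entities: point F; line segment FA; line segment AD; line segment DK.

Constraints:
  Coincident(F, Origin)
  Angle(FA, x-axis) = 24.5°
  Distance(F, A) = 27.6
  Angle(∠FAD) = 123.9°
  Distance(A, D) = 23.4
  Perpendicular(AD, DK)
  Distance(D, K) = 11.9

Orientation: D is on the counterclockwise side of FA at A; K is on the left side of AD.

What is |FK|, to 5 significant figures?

40.325

∠FAD = 123.9°, so AD runs at 24.5° + (180° − 123.9°) = 80.600° from the x-axis; with |AD| = 23.4, D = A + 23.4·(cos 80.600°, sin 80.600°) = (28.937, 34.531). AD is perpendicular to DK; with |DK| = 11.9 on the left of AD, K = D + 11.9·(-0.98657, 0.16333) = (17.197, 36.475). Then |FK| = |K − F| = 40.325.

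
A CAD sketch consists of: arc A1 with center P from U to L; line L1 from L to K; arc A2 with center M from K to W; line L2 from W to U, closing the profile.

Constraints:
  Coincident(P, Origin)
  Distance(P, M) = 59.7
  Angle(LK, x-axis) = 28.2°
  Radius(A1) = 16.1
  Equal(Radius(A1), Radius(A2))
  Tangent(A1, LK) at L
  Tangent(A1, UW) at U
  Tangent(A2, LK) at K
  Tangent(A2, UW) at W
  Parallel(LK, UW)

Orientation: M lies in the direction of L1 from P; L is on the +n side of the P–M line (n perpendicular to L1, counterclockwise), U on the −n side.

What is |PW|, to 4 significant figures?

61.83

The slot axis is L1's direction at 28.2°, so u = (cos 28.2°, sin 28.2°) = (0.8813, 0.4726) and n = (−sin 28.2°, cos 28.2°) = (-0.4726, 0.8813). P is at the origin and M lies 59.7 along u from P, so M = 59.7·u = (52.61, 28.21). Tangency of A1 to both parallel lines with radius 16.1 puts L and U at P ± 16.1·n: L = (-7.608, 14.19), U = (7.608, -14.19). Equal radii place K and W the same way about M: K = M + 16.1·n = (45.01, 42.40), W = M − 16.1·n = (60.22, 14.02). Then |PW| = |W − P| = 61.83.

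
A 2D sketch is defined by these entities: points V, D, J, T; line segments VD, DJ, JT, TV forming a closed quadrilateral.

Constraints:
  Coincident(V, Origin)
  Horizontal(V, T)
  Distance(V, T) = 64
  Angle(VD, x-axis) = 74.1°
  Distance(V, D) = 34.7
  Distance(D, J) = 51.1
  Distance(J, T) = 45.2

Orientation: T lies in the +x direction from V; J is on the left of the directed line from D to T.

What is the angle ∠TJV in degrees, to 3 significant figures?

58.8°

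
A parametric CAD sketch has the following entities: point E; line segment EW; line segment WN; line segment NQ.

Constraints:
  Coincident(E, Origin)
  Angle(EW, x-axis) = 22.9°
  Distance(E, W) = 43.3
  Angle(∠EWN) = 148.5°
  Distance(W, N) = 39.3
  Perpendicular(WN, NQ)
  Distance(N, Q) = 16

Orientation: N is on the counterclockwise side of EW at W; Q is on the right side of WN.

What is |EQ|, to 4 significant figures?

85.45

E is at the origin; EW runs at 22.9° with length 43.3, so W = 43.3·(cos 22.9°, sin 22.9°) = (39.89, 16.85). ∠EWN = 148.5°, so WN runs at 22.9° + (180° − 148.5°) = 54.40° from the x-axis; with |WN| = 39.3, N = W + 39.3·(cos 54.40°, sin 54.40°) = (62.76, 48.80). The perpendicularity gives NQ at right angles to WN; with |NQ| = 16.0 on the right of WN, Q = N + 16.0·(0.8131, -0.5821) = (75.77, 39.49). Then |EQ| = |Q − E| = 85.45.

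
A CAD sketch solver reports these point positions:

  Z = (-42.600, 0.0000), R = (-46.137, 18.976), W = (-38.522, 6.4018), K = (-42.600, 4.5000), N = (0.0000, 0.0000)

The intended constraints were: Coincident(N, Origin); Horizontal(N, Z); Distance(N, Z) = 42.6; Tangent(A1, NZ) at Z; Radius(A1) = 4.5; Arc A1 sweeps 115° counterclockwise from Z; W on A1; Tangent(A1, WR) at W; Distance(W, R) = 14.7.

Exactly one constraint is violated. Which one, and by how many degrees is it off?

Tangent(A1, WR) at W — off by 6.20°.

N = (0.00, 0.00) ✓; N.y = 0.00, Z.y = 0.00 ✓; |NZ| = 42.60 ✓; ∠(KZ, ZN) = 90.00° ✓; |KZ| = 4.500 ✓; bearing(K→W) − bearing(K→Z) = 115.0° ✓; |KW| = 4.500 ✓; ∠(KW, WR) = 83.80° ✗; |WR| = 14.70 ✓.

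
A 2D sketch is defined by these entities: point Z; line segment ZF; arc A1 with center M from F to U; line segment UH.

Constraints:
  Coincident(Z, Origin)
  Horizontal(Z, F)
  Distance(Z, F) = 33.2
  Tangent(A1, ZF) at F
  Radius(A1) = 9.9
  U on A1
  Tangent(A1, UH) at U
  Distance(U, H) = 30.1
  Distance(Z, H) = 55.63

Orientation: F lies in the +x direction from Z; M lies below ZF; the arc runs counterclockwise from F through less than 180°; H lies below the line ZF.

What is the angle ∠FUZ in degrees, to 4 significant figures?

91.96°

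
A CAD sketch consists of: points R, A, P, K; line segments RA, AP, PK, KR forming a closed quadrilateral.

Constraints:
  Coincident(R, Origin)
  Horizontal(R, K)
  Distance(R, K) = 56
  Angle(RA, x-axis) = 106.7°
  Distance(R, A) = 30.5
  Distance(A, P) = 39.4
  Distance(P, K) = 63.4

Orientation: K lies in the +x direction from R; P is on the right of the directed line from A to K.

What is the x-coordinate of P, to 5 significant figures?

-6.5861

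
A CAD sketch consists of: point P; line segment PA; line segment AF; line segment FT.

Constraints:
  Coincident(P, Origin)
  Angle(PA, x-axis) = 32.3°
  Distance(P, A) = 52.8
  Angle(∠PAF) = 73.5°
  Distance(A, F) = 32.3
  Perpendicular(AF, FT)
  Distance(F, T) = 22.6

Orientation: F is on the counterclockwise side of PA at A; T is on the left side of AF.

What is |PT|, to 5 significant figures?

32.937

∠PAF = 73.5°, so AF runs at 32.3° + (180° − 73.5°) = 138.80° from the x-axis; with |AF| = 32.3, F = A + 32.3·(cos 138.80°, sin 138.80°) = (20.327, 49.489). AF ⟂ FT; with |FT| = 22.6 on the left of AF, T = F + 22.6·(-0.65869, -0.75241) = (5.4404, 32.485). Then |PT| = |T − P| = 32.937.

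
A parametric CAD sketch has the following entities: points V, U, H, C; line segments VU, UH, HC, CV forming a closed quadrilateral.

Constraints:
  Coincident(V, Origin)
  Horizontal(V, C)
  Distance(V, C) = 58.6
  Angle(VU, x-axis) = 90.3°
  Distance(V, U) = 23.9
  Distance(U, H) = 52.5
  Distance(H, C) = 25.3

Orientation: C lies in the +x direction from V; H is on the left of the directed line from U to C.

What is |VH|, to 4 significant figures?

57.83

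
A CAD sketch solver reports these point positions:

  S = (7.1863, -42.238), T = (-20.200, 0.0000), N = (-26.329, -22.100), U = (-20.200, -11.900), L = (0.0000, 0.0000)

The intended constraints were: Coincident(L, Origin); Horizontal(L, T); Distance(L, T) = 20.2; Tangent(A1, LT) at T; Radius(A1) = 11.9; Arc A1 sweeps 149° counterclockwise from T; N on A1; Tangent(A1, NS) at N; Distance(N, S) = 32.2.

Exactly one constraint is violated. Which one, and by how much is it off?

Distance(N, S) = 32.2 — off by 6.90.

L = (0.00, 0.00) ✓; L.y = 0.00, T.y = 0.00 ✓; |LT| = 20.20 ✓; ∠(UT, TL) = 90.00° ✓; |UT| = 11.90 ✓; bearing(U→N) − bearing(U→T) = 149.0° ✓; |UN| = 11.90 ✓; ∠(UN, NS) = 90.00° ✓; |NS| = 39.10 ✗.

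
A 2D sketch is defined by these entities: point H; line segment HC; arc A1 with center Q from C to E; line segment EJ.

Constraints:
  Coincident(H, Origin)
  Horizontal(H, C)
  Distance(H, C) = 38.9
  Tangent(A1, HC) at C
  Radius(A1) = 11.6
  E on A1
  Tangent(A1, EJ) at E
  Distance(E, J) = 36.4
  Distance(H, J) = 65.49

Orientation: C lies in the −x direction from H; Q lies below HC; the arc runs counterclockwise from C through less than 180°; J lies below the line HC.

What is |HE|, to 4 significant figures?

52.16

Checks: |QE| = 11.60 ✓; ∠(QE, EJ) = 90.00° ✓; |EJ| = 36.40 ✓; |HJ| = 65.49 ✓.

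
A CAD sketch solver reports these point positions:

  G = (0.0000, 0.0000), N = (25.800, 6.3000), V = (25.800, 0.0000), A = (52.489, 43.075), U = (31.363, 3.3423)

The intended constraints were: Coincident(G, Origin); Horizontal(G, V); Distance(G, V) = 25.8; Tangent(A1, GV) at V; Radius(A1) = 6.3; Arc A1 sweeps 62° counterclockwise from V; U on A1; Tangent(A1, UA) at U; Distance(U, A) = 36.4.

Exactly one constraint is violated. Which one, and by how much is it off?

Distance(U, A) = 36.4 — off by 8.60.

G = (0.00, 0.00) ✓; G.y = 0.00, V.y = 0.00 ✓; |GV| = 25.80 ✓; ∠(NV, VG) = 90.00° ✓; |NV| = 6.300 ✓; bearing(N→U) − bearing(N→V) = 62.00° ✓; |NU| = 6.300 ✓; ∠(NU, UA) = 90.00° ✓; |UA| = 45.00 ✗.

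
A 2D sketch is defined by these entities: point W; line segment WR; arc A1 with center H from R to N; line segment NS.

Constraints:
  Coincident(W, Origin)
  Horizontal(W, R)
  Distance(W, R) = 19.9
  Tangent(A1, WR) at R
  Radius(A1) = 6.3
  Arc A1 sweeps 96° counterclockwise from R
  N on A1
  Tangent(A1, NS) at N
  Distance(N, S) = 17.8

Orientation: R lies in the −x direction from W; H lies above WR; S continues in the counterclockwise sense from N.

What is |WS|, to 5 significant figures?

29.125

W is at the origin; W and R share the same y with |WR| = 19.9 and R on the −x side, so R = (-19.900, 0.0000). The tangent condition forces HR to be normal to WR, so H = R + (0, 6.3) = (-19.900, 6.3000). On A1, R sits at bearing -90° from H; a 96° counterclockwise sweep puts N at bearing 6°, so N = H + 6.3·(cos 6°, sin 6°) = (-13.635, 6.9585). A1 meets NS tangentially, so HN is at right angles to NS, so NS runs along (−sin 6°, cos 6°); with |NS| = 17.8, S = (-15.495, 24.661). Then |WS| = |S − W| = 29.125.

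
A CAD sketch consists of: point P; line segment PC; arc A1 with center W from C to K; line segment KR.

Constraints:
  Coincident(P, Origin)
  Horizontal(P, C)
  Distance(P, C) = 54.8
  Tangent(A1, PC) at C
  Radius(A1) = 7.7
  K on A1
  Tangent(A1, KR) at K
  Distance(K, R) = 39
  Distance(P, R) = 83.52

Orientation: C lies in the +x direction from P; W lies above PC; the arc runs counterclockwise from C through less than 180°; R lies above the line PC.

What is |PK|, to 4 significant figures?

62.59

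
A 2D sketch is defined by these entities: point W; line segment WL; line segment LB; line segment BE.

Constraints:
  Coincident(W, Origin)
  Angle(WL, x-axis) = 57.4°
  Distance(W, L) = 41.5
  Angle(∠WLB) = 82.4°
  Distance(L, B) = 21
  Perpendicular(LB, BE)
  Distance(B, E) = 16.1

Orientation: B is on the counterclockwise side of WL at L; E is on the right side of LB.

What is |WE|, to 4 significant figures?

59.30

W is at the origin; WL runs at 57.4° with length 41.5, so L = 41.5·(cos 57.4°, sin 57.4°) = (22.36, 34.96). ∠WLB = 82.4°, so LB runs at 57.4° + (180° − 82.4°) = 155.0° from the x-axis; with |LB| = 21.0, B = L + 21.0·(cos 155.0°, sin 155.0°) = (3.327, 43.84). LB is perpendicular to BE; with |BE| = 16.1 on the right of LB, E = B + 16.1·(0.4226, 0.9063) = (10.13, 58.43). Then |WE| = |E − W| = 59.30.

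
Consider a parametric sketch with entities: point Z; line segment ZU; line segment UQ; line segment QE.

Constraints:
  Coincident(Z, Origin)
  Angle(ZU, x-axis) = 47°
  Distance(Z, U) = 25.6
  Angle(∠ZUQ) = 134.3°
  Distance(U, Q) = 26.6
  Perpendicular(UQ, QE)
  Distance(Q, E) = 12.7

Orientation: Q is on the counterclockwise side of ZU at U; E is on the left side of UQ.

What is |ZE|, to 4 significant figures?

44.83

Z is at the origin; ZU runs at 47.0° with length 25.6, so U = 25.6·(cos 47.0°, sin 47.0°) = (17.46, 18.72). ∠ZUQ = 134.3°, so UQ runs at 47.0° + (180° − 134.3°) = 92.70° from the x-axis; with |UQ| = 26.6, Q = U + 26.6·(cos 92.70°, sin 92.70°) = (16.21, 45.29). UQ is perpendicular to QE; with |QE| = 12.7 on the left of UQ, E = Q + 12.7·(-0.9989, -0.04711) = (3.520, 44.69). Then |ZE| = |E − Z| = 44.83.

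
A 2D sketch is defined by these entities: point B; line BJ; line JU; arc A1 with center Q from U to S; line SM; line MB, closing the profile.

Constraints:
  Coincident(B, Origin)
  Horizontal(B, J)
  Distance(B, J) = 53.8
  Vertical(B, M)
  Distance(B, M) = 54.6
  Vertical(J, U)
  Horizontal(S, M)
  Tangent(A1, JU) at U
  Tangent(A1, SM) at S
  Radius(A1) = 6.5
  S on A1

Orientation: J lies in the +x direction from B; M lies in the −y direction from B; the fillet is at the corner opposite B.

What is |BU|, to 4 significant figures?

72.17

B is at the origin; BJ is horizontal with |BJ| = 53.8 and J on the +x side, so J = (53.80, 0.000). BM is vertical with |BM| = 54.6 and M on the −y side, so M = (0.000, -54.60). The virtual corner opposite B is at (53.80, -54.60). Since A1 is tangent to JU there, QU ⟂ JU and since A1 is tangent to SM there, QS ⟂ SM, with radius 6.5, so the center Q sits 6.5 in from both sides at Q = (47.30, -48.10). That places the tangent points at U = (53.80, -48.10) on JU and S = (47.30, -54.60) on SM. Then |BU| = |U − B| = 72.17.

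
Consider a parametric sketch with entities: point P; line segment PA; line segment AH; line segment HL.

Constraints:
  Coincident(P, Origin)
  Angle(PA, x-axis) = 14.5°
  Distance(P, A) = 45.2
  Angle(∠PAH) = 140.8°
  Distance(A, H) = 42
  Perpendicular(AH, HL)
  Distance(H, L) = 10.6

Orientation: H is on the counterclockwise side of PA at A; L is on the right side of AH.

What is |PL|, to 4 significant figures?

86.41

∠PAH = 140.8°, so AH runs at 14.5° + (180° − 140.8°) = 53.70° from the x-axis; with |AH| = 42.0, H = A + 42.0·(cos 53.70°, sin 53.70°) = (68.62, 45.17). AH is perpendicular to HL; with |HL| = 10.6 on the right of AH, L = H + 10.6·(0.8059, -0.5920) = (77.17, 38.89). Then |PL| = |L − P| = 86.41.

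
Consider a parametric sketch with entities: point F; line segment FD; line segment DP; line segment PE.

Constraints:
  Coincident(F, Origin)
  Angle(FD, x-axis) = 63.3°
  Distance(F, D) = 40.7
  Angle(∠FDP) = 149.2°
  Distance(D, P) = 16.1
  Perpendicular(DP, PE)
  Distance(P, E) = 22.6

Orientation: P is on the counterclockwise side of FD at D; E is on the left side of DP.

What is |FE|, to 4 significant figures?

51.09

F is at the origin; FD runs at 63.3° with length 40.7, so D = 40.7·(cos 63.3°, sin 63.3°) = (18.29, 36.36). ∠FDP = 149.2°, so DP runs at 63.3° + (180° − 149.2°) = 94.10° from the x-axis; with |DP| = 16.1, P = D + 16.1·(cos 94.10°, sin 94.10°) = (17.14, 52.42). DP ⟂ PE; with |PE| = 22.6 on the left of DP, E = P + 22.6·(-0.9974, -0.07150) = (-5.406, 50.80). Then |FE| = |E − F| = 51.09.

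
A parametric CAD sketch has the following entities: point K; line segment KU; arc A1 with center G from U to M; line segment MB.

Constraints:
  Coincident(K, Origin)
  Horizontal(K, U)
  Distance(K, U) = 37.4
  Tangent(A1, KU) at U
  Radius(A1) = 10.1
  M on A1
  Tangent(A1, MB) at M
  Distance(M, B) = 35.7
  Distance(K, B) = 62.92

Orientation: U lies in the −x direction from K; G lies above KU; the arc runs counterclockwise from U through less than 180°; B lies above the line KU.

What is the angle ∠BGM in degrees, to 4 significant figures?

74.20°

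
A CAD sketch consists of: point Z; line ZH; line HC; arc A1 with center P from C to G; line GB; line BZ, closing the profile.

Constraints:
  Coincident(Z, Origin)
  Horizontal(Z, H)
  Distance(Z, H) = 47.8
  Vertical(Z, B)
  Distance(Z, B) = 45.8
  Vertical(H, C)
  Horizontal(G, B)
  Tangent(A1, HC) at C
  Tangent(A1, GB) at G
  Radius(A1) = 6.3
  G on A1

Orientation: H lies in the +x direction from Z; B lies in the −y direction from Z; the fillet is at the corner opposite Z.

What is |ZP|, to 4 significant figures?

57.29

Z and B share the same x with |ZB| = 45.8 and B on the −y side, so B = (0.000, -45.80). The virtual corner opposite Z is at (47.80, -45.80). The tangent condition forces PC to be normal to HC and the tangent condition forces PG to be normal to GB, with radius 6.3, so the center P sits 6.3 in from both sides at P = (41.50, -39.50). Then |ZP| = |P − Z| = 57.29.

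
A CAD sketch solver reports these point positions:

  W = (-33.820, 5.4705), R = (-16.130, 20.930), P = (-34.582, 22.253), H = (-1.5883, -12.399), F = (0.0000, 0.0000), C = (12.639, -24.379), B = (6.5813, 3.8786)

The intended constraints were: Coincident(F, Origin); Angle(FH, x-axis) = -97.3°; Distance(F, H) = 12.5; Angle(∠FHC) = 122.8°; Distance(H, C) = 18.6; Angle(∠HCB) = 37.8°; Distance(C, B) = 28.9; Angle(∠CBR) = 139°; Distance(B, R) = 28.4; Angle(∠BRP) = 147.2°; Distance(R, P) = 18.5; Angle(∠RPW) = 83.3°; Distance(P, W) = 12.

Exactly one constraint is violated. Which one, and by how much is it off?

Distance(P, W) = 12 — off by 4.80.

F = (0.00, 0.00) ✓; FH at -97.30° ✓; |FH| = 12.50 ✓; ∠FHC = 122.8° ✓; |HC| = 18.60 ✓; ∠HCB = 37.80° ✓; |CB| = 28.90 ✓; ∠CBR = 139.0° ✓; |BR| = 28.40 ✓; ∠BRP = 147.2° ✓; |RP| = 18.50 ✓; ∠RPW = 83.30° ✓; |PW| = 16.80 ✗.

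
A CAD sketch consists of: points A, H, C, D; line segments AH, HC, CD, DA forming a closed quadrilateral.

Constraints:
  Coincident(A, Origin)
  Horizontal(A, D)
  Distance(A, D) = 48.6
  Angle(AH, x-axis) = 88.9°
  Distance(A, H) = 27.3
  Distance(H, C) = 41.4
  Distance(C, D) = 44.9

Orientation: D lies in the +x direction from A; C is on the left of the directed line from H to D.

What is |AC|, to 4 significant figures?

58.29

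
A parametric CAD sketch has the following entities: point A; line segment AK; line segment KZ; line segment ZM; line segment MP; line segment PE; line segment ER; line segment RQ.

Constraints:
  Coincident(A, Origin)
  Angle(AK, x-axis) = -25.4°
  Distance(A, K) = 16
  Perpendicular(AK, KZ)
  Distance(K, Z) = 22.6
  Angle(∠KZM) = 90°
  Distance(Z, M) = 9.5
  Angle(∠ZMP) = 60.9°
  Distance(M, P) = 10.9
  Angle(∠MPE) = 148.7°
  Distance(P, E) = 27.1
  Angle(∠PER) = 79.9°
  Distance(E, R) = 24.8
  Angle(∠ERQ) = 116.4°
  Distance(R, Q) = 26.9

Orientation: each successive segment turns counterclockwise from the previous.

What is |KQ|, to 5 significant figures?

43.314

∠PER = 79.9° gives ER at 45.100° from the x-axis; with |ER| = 24.8, R = (49.319, 2.1178). ∠ERQ = 116.4° gives RQ at 108.70° from the x-axis; with |RQ| = 26.9, Q = (40.694, 27.598). Then |KQ| = |Q − K| = 43.314.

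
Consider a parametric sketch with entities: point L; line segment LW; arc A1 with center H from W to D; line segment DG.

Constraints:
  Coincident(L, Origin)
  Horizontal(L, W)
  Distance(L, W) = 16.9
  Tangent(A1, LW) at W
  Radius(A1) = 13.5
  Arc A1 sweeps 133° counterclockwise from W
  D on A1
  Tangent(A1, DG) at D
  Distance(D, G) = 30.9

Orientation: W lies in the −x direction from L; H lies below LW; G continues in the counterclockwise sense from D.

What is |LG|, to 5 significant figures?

45.663

On A1, W sits at bearing 90° from H; a 133° counterclockwise sweep puts D at bearing 223°, so D = H + 13.5·(cos 223°, sin 223°) = (-26.773, -22.707). Since A1 is tangent to DG there, HD ⟂ DG, so DG runs along (−sin 223°, cos 223°); with |DG| = 30.9, G = (-5.6995, -45.306). Then |LG| = |G − L| = 45.663.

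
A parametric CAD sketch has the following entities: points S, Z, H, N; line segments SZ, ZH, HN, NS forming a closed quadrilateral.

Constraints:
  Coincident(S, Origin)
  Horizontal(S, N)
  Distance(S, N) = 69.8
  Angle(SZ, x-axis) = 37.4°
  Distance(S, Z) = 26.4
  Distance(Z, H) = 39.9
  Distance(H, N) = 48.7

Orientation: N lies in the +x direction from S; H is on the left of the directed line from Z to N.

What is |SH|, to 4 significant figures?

66.17

Checks: S.y = 0.00, N.y = 0.00 ✓; |ZH| = 39.90 ✓; |HN| = 48.70 ✓.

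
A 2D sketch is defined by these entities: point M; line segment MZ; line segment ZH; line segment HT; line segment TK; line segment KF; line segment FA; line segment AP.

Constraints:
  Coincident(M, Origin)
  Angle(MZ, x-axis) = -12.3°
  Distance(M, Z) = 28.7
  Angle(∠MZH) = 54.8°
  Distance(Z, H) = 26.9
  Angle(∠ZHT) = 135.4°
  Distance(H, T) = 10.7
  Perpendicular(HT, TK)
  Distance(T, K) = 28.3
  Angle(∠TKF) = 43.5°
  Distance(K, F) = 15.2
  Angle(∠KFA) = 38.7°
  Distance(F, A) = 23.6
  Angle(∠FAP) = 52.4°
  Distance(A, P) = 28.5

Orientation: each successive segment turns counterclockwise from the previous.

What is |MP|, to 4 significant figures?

17.50

M is at the origin; MZ runs at -12.3° with length 28.7, so Z = (28.04, -6.114). ∠MZH = 54.8° gives ZH at 112.9° from the x-axis; with |ZH| = 26.9, H = (17.57, 18.67). ∠ZHT = 135.4° gives HT at 157.5° from the x-axis; with |HT| = 10.7, T = (7.688, 22.76). HT is perpendicular to TK, so TK runs at -112.5°; with |TK| = 28.3, K = (-3.142, -3.385). ∠TKF = 43.5° gives KF at 24.00° from the x-axis; with |KF| = 15.2, F = (10.74, 2.797). ∠KFA = 38.7° gives FA at 165.3° from the x-axis; with |FA| = 23.6, A = (-12.08, 8.786). ∠FAP = 52.4° gives AP at -67.10° from the x-axis; with |AP| = 28.5, P = (-0.9933, -17.47). Then |MP| = |P − M| = 17.50.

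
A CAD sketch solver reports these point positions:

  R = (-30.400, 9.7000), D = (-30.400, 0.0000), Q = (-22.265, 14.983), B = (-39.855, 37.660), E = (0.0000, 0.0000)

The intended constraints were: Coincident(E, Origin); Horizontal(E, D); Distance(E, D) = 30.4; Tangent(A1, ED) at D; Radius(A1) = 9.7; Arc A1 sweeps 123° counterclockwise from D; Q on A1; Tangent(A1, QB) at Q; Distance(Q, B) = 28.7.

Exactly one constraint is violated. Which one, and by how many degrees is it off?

Tangent(A1, QB) at Q — off by 4.80°.

E = (0.00, 0.00) ✓; E.y = 0.00, D.y = 0.00 ✓; |ED| = 30.40 ✓; ∠(RD, DE) = 90.00° ✓; |RD| = 9.700 ✓; bearing(R→Q) − bearing(R→D) = 123.0° ✓; |RQ| = 9.700 ✓; ∠(RQ, QB) = 85.20° ✗; |QB| = 28.70 ✓.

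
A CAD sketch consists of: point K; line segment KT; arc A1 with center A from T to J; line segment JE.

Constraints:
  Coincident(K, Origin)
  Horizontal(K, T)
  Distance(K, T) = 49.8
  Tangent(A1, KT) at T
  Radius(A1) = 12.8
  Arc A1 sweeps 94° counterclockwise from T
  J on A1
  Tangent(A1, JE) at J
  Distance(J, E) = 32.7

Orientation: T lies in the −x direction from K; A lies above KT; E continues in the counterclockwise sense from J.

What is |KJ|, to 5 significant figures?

39.482

Tangency of A1 to KT means the radius AT is perpendicular to KT, so A = T + (0, 12.8) = (-49.800, 12.800). On A1, T sits at bearing -90° from A; a 94° counterclockwise sweep puts J at bearing 4°, so J = A + 12.8·(cos 4°, sin 4°) = (-37.031, 13.693). Then |KJ| = |J − K| = 39.482.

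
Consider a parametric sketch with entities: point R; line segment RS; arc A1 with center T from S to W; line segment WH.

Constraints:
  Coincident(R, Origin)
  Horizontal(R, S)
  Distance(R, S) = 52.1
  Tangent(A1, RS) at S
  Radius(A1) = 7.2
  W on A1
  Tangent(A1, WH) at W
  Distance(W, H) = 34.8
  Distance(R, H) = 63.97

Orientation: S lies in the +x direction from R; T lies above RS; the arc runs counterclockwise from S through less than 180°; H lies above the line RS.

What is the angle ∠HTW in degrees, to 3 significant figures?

78.3°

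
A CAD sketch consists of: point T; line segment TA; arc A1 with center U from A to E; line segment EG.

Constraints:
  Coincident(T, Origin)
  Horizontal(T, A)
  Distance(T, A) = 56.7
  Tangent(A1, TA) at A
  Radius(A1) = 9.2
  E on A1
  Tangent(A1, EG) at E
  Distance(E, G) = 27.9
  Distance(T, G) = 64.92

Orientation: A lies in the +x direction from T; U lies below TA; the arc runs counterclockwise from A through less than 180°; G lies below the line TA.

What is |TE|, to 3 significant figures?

48.8

T is at the origin; T and A share the same y with |TA| = 56.7 and A on the +x side, so A = (56.7, 0.00). The tangent condition forces UA to be normal to TA, so U = A + (0, -9.2) = (56.7, -9.20). Since UE ⟂ EG (tangency), |UG| = √(9.2² + 27.9²) = 29.4 regardless of where E sits on A1. So G lies on both circle(T, 64.92) and circle(U, 29.4); the below-TA intersection is G = (52.4, -38.3). E is the foot of the tangent from G: E = (47.6, -10.8).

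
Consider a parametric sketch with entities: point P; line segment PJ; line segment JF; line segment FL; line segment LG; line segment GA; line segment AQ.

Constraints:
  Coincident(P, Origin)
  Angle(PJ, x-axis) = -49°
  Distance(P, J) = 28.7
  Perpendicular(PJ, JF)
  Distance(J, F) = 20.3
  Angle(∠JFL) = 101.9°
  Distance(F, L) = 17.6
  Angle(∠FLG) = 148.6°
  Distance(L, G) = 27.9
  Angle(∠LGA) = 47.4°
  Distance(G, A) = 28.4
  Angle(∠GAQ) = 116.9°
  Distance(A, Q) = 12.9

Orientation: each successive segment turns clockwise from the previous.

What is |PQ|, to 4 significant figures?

22.59

∠LGA = 47.4° gives GA at -21.10° from the x-axis; with |GA| = 28.4, A = (5.741, -8.627). ∠GAQ = 116.9° gives AQ at -84.20° from the x-axis; with |AQ| = 12.9, Q = (7.045, -21.46). Then |PQ| = |Q − P| = 22.59.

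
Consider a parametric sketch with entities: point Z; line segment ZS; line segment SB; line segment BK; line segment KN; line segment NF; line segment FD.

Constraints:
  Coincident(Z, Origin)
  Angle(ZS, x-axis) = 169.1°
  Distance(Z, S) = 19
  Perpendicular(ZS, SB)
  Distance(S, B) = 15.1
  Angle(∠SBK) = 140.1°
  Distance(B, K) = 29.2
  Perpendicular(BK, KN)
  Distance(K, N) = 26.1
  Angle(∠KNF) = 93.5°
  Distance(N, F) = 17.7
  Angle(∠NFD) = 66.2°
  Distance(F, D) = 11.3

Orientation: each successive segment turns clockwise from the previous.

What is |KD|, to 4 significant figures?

21.54

Z is at the origin; ZS runs at 169.1° with length 19.0, so S = (-18.66, 3.593). ZS ⟂ SB, so SB runs at 79.10°; with |SB| = 15.1, B = (-15.80, 18.42). ∠SBK = 140.1° gives BK at 39.20° from the x-axis; with |BK| = 29.2, K = (6.827, 36.88). BK ⟂ KN, so KN runs at -50.80°; with |KN| = 26.1, N = (23.32, 16.65). ∠KNF = 93.5° gives NF at -137.3° from the x-axis; with |NF| = 17.7, F = (10.31, 4.646). ∠NFD = 66.2° gives FD at 108.9° from the x-axis; with |FD| = 11.3, D = (6.654, 15.34). Then |KD| = |D − K| = 21.54.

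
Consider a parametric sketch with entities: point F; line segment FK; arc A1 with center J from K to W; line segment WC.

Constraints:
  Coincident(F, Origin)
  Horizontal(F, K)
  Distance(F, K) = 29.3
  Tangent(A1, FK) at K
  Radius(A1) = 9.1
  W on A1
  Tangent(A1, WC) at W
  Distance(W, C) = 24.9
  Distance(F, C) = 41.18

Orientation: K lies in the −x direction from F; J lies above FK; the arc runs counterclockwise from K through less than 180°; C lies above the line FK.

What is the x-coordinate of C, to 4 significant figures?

-22.24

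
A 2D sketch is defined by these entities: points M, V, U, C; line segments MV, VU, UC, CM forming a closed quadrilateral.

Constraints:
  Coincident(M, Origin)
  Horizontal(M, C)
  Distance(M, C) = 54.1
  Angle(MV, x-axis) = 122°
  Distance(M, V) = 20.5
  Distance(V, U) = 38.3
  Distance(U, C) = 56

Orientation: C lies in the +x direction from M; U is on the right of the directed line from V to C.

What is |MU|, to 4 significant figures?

18.95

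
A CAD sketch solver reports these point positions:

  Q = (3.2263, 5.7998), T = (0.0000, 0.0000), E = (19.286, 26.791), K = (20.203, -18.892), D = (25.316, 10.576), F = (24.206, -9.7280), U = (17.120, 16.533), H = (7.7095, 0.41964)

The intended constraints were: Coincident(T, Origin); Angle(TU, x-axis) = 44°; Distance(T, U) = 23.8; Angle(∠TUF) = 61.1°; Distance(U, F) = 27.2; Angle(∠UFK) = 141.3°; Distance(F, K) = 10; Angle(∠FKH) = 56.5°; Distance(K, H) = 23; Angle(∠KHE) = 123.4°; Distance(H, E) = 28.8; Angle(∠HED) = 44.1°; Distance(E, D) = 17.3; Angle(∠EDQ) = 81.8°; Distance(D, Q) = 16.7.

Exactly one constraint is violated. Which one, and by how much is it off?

Distance(D, Q) = 16.7 — off by 5.90.

T = (0.00, 0.00) ✓; TU at 44.00° ✓; |TU| = 23.80 ✓; ∠TUF = 61.10° ✓; |UF| = 27.20 ✓; ∠UFK = 141.3° ✓; |FK| = 10.00 ✓; ∠FKH = 56.50° ✓; |KH| = 23.00 ✓; ∠KHE = 123.4° ✓; |HE| = 28.80 ✓; ∠HED = 44.10° ✓; |ED| = 17.30 ✓; ∠EDQ = 81.80° ✓; |DQ| = 22.60 ✗.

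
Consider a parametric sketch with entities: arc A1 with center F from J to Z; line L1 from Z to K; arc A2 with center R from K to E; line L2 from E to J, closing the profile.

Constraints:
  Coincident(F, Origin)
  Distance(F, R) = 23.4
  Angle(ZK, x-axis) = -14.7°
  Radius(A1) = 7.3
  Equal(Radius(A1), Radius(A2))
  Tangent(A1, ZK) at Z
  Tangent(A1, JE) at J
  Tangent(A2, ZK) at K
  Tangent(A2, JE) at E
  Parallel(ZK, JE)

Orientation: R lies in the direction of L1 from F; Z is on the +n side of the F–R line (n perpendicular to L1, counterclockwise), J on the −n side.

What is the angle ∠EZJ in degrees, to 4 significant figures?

58.04°

Tangency of A1 to both parallel lines with radius 7.3 puts Z and J at F ± 7.3·n: Z = (1.852, 7.061), J = (-1.852, -7.061). Equal radii place K and E the same way about R: K = R + 7.3·n = (24.49, 1.123), E = R − 7.3·n = (20.78, -13.00). Then cos ∠EZJ = ZE·ZJ / (|ZE||ZJ|), giving 58.04°.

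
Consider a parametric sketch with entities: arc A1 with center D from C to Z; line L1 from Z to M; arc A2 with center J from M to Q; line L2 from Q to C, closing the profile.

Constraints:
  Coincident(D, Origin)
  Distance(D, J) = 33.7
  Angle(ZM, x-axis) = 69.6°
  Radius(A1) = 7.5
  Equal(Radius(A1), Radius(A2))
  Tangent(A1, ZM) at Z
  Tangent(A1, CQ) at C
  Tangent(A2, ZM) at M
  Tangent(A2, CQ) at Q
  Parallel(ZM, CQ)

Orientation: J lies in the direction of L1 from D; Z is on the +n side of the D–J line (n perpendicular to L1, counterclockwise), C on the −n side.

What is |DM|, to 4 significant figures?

34.52

The slot axis is L1's direction at 69.6°, so u = (cos 69.6°, sin 69.6°) = (0.3486, 0.9373) and n = (−sin 69.6°, cos 69.6°) = (-0.9373, 0.3486). D is at the origin and J lies 33.7 along u from D, so J = 33.7·u = (11.75, 31.59). Tangency of A1 to both parallel lines with radius 7.5 puts Z and C at D ± 7.5·n: Z = (-7.030, 2.614), C = (7.030, -2.614). Equal radii place M and Q the same way about J: M = J + 7.5·n = (4.717, 34.20), Q = J − 7.5·n = (18.78, 28.97). Then |DM| = |M − D| = 34.52.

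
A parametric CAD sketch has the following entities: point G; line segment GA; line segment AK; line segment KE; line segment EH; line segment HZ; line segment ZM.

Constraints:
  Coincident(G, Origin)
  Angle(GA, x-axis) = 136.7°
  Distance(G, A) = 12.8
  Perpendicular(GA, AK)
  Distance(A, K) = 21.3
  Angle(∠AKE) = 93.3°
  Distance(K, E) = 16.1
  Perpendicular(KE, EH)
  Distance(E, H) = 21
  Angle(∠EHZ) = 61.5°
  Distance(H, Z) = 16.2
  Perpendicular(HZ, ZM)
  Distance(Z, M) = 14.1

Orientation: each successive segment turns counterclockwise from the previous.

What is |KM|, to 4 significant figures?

8.636

∠EHZ = 61.5° gives HZ at 161.9° from the x-axis; with |HZ| = 16.2, Z = (-13.00, 1.041). HZ is perpendicular to ZM, so ZM runs at -108.1°; with |ZM| = 14.1, M = (-17.38, -12.36). Then |KM| = |M − K| = 8.636.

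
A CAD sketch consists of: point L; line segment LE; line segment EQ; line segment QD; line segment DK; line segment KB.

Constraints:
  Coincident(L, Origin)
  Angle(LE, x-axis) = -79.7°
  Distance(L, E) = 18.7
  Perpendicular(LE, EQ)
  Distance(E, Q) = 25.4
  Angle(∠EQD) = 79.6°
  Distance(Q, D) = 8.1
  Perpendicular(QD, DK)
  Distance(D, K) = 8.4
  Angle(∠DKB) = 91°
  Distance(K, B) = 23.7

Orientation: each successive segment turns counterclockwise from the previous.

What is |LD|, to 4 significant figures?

26.23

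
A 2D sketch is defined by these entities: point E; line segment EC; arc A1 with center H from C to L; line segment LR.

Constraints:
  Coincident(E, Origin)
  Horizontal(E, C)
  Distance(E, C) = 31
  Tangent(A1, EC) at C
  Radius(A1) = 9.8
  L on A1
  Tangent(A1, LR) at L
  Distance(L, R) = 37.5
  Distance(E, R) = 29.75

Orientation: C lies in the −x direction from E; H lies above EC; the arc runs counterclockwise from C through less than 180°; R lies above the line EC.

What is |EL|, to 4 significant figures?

24.19

Checks: |HC| = 9.800 ✓; |HL| = 9.800 ✓; ∠(HL, LR) = 90.00° ✓; |LR| = 37.50 ✓; |ER| = 29.75 ✓.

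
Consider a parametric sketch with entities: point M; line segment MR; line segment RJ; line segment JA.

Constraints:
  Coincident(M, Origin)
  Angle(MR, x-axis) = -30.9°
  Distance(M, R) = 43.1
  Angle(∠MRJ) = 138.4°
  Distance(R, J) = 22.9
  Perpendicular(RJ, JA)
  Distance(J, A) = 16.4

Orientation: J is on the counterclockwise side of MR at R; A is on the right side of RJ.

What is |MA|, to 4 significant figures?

71.17

M is at the origin; MR runs at -30.9° with length 43.1, so R = 43.1·(cos -30.9°, sin -30.9°) = (36.98, -22.13). ∠MRJ = 138.4°, so RJ runs at -30.9° + (180° − 138.4°) = 10.70° from the x-axis; with |RJ| = 22.9, J = R + 22.9·(cos 10.70°, sin 10.70°) = (59.48, -17.88). RJ is perpendicular to JA; with |JA| = 16.4 on the right of RJ, A = J + 16.4·(0.1857, -0.9826) = (62.53, -34.00). Then |MA| = |A − M| = 71.17.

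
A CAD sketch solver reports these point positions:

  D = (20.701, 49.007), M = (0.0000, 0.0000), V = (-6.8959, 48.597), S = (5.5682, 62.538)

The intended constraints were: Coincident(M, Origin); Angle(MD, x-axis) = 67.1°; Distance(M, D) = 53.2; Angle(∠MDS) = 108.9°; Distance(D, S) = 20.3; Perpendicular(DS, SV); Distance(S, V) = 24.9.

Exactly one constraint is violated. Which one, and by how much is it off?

Distance(S, V) = 24.9 — off by 6.20.

M = (0.00, 0.00) ✓; MD at 67.10° ✓; |MD| = 53.20 ✓; ∠MDS = 108.9° ✓; |DS| = 20.30 ✓; ∠(DS, SV) = 90.00° ✓; |SV| = 18.70 ✗.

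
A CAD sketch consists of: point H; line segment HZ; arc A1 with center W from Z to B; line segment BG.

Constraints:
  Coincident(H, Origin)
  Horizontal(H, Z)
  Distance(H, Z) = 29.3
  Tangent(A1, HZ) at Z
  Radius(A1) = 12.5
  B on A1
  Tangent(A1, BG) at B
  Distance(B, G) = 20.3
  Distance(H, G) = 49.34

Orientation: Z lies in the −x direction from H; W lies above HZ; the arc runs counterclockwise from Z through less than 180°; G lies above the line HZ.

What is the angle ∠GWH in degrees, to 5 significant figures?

124.09°

Checks: |WB| = 12.50 ✓; ∠(WB, BG) = 90.00° ✓; |BG| = 20.30 ✓; |HG| = 49.34 ✓.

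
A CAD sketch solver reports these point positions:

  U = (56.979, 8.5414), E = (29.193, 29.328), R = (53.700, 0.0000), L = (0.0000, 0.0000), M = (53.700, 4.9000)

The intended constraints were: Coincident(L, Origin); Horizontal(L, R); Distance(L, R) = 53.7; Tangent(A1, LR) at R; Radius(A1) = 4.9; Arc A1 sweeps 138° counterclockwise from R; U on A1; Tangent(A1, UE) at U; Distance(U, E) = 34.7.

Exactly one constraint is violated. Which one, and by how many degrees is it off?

Tangent(A1, UE) at U — off by 5.20°.

L = (0.00, 0.00) ✓; L.y = 0.00, R.y = 0.00 ✓; |LR| = 53.70 ✓; ∠(MR, RL) = 90.00° ✓; |MR| = 4.900 ✓; bearing(M→U) − bearing(M→R) = 138.0° ✓; |MU| = 4.900 ✓; ∠(MU, UE) = 84.80° ✗; |UE| = 34.70 ✓.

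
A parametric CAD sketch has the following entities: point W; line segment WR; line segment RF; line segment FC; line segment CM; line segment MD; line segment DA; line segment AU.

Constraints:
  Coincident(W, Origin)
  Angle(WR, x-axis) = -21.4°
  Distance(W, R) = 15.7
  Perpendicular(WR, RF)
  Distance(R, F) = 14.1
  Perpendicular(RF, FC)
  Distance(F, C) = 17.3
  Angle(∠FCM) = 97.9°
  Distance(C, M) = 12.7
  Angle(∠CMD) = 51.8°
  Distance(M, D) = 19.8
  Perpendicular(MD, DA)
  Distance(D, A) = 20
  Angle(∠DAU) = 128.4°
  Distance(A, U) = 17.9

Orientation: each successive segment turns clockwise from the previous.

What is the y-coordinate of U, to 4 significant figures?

-24.01

The perpendicularity gives DA at right angles to MD, so DA runs at -141.7°; with |DA| = 20.0, A = (-7.094, -28.13). ∠DAU = 128.4° gives AU at 166.7° from the x-axis; with |AU| = 17.9, U = (-24.51, -24.01). So U.y = -24.01.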